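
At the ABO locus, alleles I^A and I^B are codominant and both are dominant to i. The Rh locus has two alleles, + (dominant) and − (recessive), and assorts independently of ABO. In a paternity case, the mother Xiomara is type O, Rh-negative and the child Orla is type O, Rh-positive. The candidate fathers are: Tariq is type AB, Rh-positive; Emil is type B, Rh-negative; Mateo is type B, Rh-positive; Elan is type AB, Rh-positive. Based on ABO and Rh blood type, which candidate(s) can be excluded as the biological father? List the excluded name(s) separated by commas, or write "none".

Tariq, Emil, Elan

A candidate is excluded only if no genotype consistent with his phenotype could produce a type O, Rh-positive child with a type O, Rh-negative mother.
Tariq (type AB, Rh+): no genotype consistent with that phenotype can produce a type-O Rh+ child with a type-O mother.
Emil (type B, Rh-): no genotype consistent with that phenotype can produce a type-O Rh+ child with a type-O mother.
Elan (type AB, Rh+): no genotype consistent with that phenotype can produce a type-O Rh+ child with a type-O mother.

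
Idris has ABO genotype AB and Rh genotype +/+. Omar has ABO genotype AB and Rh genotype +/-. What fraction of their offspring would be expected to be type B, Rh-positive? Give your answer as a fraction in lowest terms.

ABO cross AB × AB → offspring phenotypes: 1/4 A, 1/4 B, 1/2 AB.
Rh cross +/+ × +/- → 1 Rh+.
Independent loci: P(type B, Rh-positive) = 1/4 × 1 = 1/4.

1/4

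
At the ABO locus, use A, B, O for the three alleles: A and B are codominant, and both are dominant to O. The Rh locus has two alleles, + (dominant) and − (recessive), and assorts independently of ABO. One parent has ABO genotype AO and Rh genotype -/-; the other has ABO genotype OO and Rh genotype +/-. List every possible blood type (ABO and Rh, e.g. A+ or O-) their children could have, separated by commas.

Gametes from AO × OO give offspring ABO genotypes AO, OO, i.e. phenotypes O, A.
Rh cross -/- × +/- → phenotypes Rh+, Rh-.
Combining independently: O+, O-, A+, A-.

O+, O-, A+, A-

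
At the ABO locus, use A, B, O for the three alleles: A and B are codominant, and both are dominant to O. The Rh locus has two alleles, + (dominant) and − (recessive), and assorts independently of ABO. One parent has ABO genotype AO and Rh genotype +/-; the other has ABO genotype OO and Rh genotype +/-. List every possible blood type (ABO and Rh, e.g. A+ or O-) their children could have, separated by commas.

Gametes from AO × OO give offspring ABO genotypes AO, OO, i.e. phenotypes O, A.
Rh cross +/- × +/- → phenotypes Rh+, Rh-.
Combining independently: O+, O-, A+, A-.

O+, O-, A+, A-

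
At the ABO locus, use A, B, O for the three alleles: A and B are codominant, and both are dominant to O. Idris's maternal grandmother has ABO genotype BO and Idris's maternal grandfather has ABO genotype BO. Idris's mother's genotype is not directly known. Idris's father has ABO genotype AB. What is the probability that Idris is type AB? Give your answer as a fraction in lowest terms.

Idris's mother's ABO genotype from BO × BO: 1/4 BB, 1/2 BO, 1/4 OO.
Crossing each possibility with the father AB and summing P(type AB): 1/4·1/2 + 1/2·1/4 + 1/4·0 = 1/4.

1/4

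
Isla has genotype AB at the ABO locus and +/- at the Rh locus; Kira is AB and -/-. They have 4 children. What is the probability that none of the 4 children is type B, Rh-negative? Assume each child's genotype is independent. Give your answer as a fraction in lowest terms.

2401/4096

ABO cross AB × AB → 1/4 A, 1/4 B, 1/2 AB.
Rh cross +/- × -/- → 1/2 Rh+, 1/2 Rh-; so P(type B, Rh-negative) = 1/4 × 1/2 = 1/8 per child.
P(not type B, Rh-negative) = 7/8 for one child; (7/8)^4 = 2401/4096.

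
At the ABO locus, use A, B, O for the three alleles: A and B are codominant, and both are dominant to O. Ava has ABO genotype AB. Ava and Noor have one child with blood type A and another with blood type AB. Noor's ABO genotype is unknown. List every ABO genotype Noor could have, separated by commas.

AA, AB, AO, BO

For each candidate genotype of Noor, check whether crossing it with AB can produce every observed child phenotype.
  AA → possible child types {A, AB} ✓
  AB → possible child types {A, B, AB} ✓
  AO → possible child types {A, B, AB} ✓
  BB → possible child types {B, AB} ✗
  BO → possible child types {A, B, AB} ✓
  OO → possible child types {A, B} ✗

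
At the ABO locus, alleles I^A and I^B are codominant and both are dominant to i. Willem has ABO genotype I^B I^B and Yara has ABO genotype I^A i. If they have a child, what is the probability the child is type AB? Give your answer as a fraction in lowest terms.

ABO cross I^B I^B × I^A i → offspring phenotypes: 1/2 B, 1/2 AB.
So P(type AB) = 1/2.

1/2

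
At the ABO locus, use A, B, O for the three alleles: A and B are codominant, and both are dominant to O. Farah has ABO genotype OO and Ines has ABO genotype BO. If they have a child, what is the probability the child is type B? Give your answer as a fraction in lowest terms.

1/2

ABO cross OO × BO → offspring phenotypes: 1/2 O, 1/2 B.
So P(type B) = 1/2.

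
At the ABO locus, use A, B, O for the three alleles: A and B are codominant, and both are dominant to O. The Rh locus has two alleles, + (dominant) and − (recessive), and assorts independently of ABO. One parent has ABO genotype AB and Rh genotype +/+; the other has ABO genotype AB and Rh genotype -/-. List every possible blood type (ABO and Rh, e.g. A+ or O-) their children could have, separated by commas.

Gametes from AB × AB give offspring ABO genotypes AA, AB, BB, i.e. phenotypes A, B, AB.
Rh cross +/+ × -/- → phenotypes Rh+.
Combining independently: A+, B+, AB+.

A+, B+, AB+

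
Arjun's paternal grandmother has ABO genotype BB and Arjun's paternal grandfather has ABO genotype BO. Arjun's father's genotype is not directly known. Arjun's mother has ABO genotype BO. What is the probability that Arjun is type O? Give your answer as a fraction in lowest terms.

Arjun's father's ABO genotype from BB × BO: 1/2 BB, 1/2 BO.
Crossing each possibility with the mother BO and summing P(type O): 1/2·0 + 1/2·1/4 = 1/8.

1/8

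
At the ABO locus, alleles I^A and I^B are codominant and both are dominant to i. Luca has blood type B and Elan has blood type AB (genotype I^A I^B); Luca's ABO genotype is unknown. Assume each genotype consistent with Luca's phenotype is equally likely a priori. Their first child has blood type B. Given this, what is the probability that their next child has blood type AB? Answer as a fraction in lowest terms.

Possible genotypes: Luca ∈ {I^B I^B, I^B i}; Elan ∈ {I^A I^B}.
Weight each parental genotype pair by prior × P(type-B child):
  I^B I^B × I^A I^B: posterior weight 1/2; P(next child type AB) = 1/2.
  I^B i × I^A I^B: posterior weight 1/2; P(next child type AB) = 1/4.
Weighted sum = 3/8.

3/8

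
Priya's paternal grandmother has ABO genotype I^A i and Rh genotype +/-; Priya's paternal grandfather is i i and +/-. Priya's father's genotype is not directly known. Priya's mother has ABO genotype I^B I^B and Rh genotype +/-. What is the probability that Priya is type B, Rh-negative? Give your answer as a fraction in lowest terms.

Priya's father's ABO genotype from I^A i × i i: 1/2 I^A i, 1/2 i i.
Crossing each possibility with the mother I^B I^B and summing P(type B): 1/2·1/2 + 1/2·1 = 3/4.
Similarly for Rh via the father's Rh distribution: P(Rh-) = 1/4.
Independent loci: 3/4 × 1/4 = 3/16.

3/16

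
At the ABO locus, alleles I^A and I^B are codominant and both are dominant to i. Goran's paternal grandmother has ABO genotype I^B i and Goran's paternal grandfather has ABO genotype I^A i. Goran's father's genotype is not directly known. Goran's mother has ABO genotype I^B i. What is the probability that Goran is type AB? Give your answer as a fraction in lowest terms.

1/8

Goran's father's ABO genotype from I^B i × I^A i: 1/4 I^A I^B, 1/4 I^A i, 1/4 I^B i, 1/4 i i.
Crossing each possibility with the mother I^B i and summing P(type AB): 1/4·1/4 + 1/4·1/4 + 1/4·0 + 1/4·0 = 1/8.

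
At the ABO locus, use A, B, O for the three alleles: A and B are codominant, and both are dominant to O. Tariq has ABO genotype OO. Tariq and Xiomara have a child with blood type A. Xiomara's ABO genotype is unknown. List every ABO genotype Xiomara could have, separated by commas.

For each candidate genotype of Xiomara, check whether crossing it with OO can produce every observed child phenotype.
  AA → possible child types {A} ✓
  AB → possible child types {A, B} ✓
  AO → possible child types {O, A} ✓
  BB → possible child types {B} ✗
  BO → possible child types {O, B} ✗
  OO → possible child types {O} ✗

AA, AB, AO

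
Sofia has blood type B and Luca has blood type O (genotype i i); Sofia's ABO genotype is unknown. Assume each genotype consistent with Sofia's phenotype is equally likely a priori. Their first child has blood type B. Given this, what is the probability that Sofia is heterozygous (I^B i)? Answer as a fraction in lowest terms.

Possible genotypes: Sofia ∈ {I^B I^B, I^B i}; Luca ∈ {i i}.
Weight each parental genotype pair by prior × P(type-B child):
  I^B I^B × i i: posterior weight 2/3.
  I^B i × i i: posterior weight 1/3.
Sum the posterior weight over pairs where Sofia is I^B i: 1/3.

1/3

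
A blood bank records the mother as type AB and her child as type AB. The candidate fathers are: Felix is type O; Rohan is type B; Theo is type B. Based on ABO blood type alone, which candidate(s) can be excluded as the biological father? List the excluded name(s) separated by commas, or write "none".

A candidate is excluded only if no genotype consistent with his phenotype could produce a type AB child with a type AB mother.
Felix (type O): no genotype consistent with that phenotype can produce a type-AB child with a type-AB mother.

Felix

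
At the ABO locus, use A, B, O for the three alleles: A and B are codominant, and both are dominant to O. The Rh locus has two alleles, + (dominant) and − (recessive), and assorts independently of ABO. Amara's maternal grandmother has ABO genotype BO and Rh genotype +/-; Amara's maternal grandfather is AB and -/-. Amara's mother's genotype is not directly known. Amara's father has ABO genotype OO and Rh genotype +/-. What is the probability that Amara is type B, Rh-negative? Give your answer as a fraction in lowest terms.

3/16

Amara's mother's ABO genotype from BO × AB: 1/4 AB, 1/4 AO, 1/4 BB, 1/4 BO.
Crossing each possibility with the father OO and summing P(type B): 1/4·1/2 + 1/4·0 + 1/4·1 + 1/4·1/2 = 1/2.
Similarly for Rh via the mother's Rh distribution: P(Rh-) = 3/8.
Independent loci: 1/2 × 3/8 = 3/16.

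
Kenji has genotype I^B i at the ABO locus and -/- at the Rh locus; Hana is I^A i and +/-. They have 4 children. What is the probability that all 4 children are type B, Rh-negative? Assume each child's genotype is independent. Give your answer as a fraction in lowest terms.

ABO cross I^B i × I^A i → 1/4 O, 1/4 A, 1/4 B, 1/4 AB.
Rh cross -/- × +/- → 1/2 Rh+, 1/2 Rh-; so P(type B, Rh-negative) = 1/4 × 1/2 = 1/8 per child.
All 4 independent: (1/8)^4 = 1/4096.

1/4096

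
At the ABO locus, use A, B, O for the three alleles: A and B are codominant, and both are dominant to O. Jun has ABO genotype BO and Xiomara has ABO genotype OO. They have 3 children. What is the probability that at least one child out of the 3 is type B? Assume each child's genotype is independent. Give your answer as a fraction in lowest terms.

7/8

ABO cross BO × OO → 1/2 O, 1/2 B.
So P(type B) = 1/2 per child.
P(none) = (1/2)^3 = 1/8; P(at least one) = 1 − 1/8 = 7/8.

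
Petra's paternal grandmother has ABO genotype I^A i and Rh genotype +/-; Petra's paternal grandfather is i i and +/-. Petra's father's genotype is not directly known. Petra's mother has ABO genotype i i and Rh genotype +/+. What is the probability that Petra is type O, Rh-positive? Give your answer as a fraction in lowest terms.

3/4

Petra's father's ABO genotype from I^A i × i i: 1/2 I^A i, 1/2 i i.
Crossing each possibility with the mother i i and summing P(type O): 1/2·1/2 + 1/2·1 = 3/4.
Similarly for Rh via the father's Rh distribution: P(Rh+) = 1.
Independent loci: 3/4 × 1 = 3/4.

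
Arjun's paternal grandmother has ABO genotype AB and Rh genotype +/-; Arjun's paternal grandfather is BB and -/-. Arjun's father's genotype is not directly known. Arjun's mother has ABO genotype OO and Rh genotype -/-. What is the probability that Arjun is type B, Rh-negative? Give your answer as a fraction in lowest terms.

Arjun's father's ABO genotype from AB × BB: 1/2 AB, 1/2 BB.
Crossing each possibility with the mother OO and summing P(type B): 1/2·1/2 + 1/2·1 = 3/4.
Similarly for Rh via the father's Rh distribution: P(Rh-) = 3/4.
Independent loci: 3/4 × 3/4 = 9/16.

9/16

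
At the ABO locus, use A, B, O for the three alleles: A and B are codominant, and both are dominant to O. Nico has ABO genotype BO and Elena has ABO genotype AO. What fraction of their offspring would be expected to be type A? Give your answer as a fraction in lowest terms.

1/4

ABO cross BO × AO → offspring phenotypes: 1/4 O, 1/4 A, 1/4 B, 1/4 AB.
So P(type A) = 1/4.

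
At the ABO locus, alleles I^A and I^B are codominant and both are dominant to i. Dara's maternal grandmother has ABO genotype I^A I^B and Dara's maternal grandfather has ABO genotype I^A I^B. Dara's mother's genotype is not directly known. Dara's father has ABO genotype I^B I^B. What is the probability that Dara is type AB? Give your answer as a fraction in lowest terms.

Dara's mother's ABO genotype from I^A I^B × I^A I^B: 1/4 I^A I^A, 1/2 I^A I^B, 1/4 I^B I^B.
Crossing each possibility with the father I^B I^B and summing P(type AB): 1/4·1 + 1/2·1/2 + 1/4·0 = 1/2.

1/2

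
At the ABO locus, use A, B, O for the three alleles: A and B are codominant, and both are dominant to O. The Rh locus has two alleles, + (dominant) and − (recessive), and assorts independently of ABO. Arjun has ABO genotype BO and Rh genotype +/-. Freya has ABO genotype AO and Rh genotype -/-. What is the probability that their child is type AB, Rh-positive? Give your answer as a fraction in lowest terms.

1/8

ABO cross BO × AO → offspring phenotypes: 1/4 O, 1/4 A, 1/4 B, 1/4 AB.
Rh cross +/- × -/- → 1/2 Rh+, 1/2 Rh-.
Independent loci: P(type AB, Rh-positive) = 1/4 × 1/2 = 1/8.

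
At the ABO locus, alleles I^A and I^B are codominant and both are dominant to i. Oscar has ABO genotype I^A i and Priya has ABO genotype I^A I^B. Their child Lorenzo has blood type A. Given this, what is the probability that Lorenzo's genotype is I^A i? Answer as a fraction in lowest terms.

Cross I^A i × I^A I^B → 1/4 I^A I^A, 1/4 I^A I^B, 1/4 I^A i, 1/4 I^B i.
Type-A genotypes among offspring: I^A I^A (1/4), I^A i (1/4); total 1/2.
P(I^A i | type A) = (1/4) / (1/2) = 1/2.

1/2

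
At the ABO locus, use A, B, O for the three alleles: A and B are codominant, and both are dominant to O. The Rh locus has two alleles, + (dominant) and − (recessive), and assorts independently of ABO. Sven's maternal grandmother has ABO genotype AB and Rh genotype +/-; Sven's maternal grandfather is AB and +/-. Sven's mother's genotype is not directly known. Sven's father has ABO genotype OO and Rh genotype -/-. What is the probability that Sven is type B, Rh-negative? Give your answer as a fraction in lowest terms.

1/4

Sven's mother's ABO genotype from AB × AB: 1/4 AA, 1/2 AB, 1/4 BB.
Crossing each possibility with the father OO and summing P(type B): 1/4·0 + 1/2·1/2 + 1/4·1 = 1/2.
Similarly for Rh via the mother's Rh distribution: P(Rh-) = 1/2.
Independent loci: 1/2 × 1/2 = 1/4.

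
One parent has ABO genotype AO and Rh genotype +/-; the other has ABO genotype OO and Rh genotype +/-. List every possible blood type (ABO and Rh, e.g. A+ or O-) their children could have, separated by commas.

Gametes from AO × OO give offspring ABO genotypes AO, OO, i.e. phenotypes O, A.
Rh cross +/- × +/- → phenotypes Rh+, Rh-.
Combining independently: O+, O-, A+, A-.

O+, O-, A+, A-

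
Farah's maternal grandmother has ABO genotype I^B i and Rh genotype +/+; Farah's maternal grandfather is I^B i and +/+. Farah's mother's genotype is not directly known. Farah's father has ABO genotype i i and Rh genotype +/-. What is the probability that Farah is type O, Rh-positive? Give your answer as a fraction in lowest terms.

1/2

Farah's mother's ABO genotype from I^B i × I^B i: 1/4 I^B I^B, 1/2 I^B i, 1/4 i i.
Crossing each possibility with the father i i and summing P(type O): 1/4·0 + 1/2·1/2 + 1/4·1 = 1/2.
Similarly for Rh via the mother's Rh distribution: P(Rh+) = 1.
Independent loci: 1/2 × 1 = 1/2.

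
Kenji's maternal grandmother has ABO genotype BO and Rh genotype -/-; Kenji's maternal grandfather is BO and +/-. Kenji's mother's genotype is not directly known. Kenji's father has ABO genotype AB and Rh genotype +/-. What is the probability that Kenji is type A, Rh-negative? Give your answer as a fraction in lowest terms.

3/32

Kenji's mother's ABO genotype from BO × BO: 1/4 BB, 1/2 BO, 1/4 OO.
Crossing each possibility with the father AB and summing P(type A): 1/4·0 + 1/2·1/4 + 1/4·1/2 = 1/4.
Similarly for Rh via the mother's Rh distribution: P(Rh-) = 3/8.
Independent loci: 1/4 × 3/8 = 3/32.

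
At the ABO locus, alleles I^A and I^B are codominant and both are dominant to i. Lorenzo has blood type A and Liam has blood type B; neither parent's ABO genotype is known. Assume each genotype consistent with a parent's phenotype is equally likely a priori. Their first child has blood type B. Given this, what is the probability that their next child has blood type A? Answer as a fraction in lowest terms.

1/12

Possible genotypes: Lorenzo ∈ {I^A I^A, I^A i}; Liam ∈ {I^B I^B, I^B i}.
Weight each parental genotype pair by prior × P(type-B child):
  I^A i × I^B I^B: posterior weight 2/3; P(next child type A) = 0.
  I^A i × I^B i: posterior weight 1/3; P(next child type A) = 1/4.
Weighted sum = 1/12.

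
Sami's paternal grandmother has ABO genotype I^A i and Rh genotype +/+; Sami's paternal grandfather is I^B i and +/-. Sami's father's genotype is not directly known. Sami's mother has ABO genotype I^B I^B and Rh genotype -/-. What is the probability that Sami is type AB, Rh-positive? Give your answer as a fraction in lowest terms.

Sami's father's ABO genotype from I^A i × I^B i: 1/4 I^A I^B, 1/4 I^A i, 1/4 I^B i, 1/4 i i.
Crossing each possibility with the mother I^B I^B and summing P(type AB): 1/4·1/2 + 1/4·1/2 + 1/4·0 + 1/4·0 = 1/4.
Similarly for Rh via the father's Rh distribution: P(Rh+) = 3/4.
Independent loci: 1/4 × 3/4 = 3/16.

3/16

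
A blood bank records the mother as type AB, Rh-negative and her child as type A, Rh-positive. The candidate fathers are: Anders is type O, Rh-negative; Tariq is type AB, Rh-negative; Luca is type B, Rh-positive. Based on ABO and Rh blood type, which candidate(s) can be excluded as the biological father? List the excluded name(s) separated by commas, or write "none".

A candidate is excluded only if no genotype consistent with his phenotype could produce a type A, Rh-positive child with a type AB, Rh-negative mother.
Anders (type O, Rh-): no genotype consistent with that phenotype can produce a type-A Rh+ child with a type-AB mother.
Tariq (type AB, Rh-): no genotype consistent with that phenotype can produce a type-A Rh+ child with a type-AB mother.

Anders, Tariq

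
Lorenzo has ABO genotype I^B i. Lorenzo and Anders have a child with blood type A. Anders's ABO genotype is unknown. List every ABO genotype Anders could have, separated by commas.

For each candidate genotype of Anders, check whether crossing it with I^B i can produce every observed child phenotype.
  I^A I^A → possible child types {A, AB} ✓
  I^A I^B → possible child types {A, B, AB} ✓
  I^A i → possible child types {O, A, B, AB} ✓
  I^B I^B → possible child types {B} ✗
  I^B i → possible child types {O, B} ✗
  i i → possible child types {O, B} ✗

I^A I^A, I^A I^B, I^A i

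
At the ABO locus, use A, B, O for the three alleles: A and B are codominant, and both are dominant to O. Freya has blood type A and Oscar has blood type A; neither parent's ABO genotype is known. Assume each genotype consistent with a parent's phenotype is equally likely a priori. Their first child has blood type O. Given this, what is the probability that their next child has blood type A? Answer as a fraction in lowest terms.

Possible genotypes: Freya ∈ {AA, AO}; Oscar ∈ {AA, AO}.
Weight each parental genotype pair by prior × P(type-O child):
  AO × AO: posterior weight 1; P(next child type A) = 3/4.
Weighted sum = 3/4.

3/4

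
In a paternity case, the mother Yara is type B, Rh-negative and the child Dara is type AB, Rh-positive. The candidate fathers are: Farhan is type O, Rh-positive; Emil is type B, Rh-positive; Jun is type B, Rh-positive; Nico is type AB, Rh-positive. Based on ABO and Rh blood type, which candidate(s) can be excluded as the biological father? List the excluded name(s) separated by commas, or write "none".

Farhan, Emil, Jun

A candidate is excluded only if no genotype consistent with his phenotype could produce a type AB, Rh-positive child with a type B, Rh-negative mother.
Farhan (type O, Rh+): no genotype consistent with that phenotype can produce a type-AB Rh+ child with a type-B mother.
Emil (type B, Rh+): no genotype consistent with that phenotype can produce a type-AB Rh+ child with a type-B mother.
Jun (type B, Rh+): no genotype consistent with that phenotype can produce a type-AB Rh+ child with a type-B mother.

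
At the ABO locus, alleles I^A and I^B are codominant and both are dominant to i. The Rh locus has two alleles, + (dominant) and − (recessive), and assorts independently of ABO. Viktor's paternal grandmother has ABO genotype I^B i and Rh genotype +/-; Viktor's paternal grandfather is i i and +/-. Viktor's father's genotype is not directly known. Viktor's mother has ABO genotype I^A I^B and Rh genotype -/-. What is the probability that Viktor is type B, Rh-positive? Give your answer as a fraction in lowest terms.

Viktor's father's ABO genotype from I^B i × i i: 1/2 I^B i, 1/2 i i.
Crossing each possibility with the mother I^A I^B and summing P(type B): 1/2·1/2 + 1/2·1/2 = 1/2.
Similarly for Rh via the father's Rh distribution: P(Rh+) = 1/2.
Independent loci: 1/2 × 1/2 = 1/4.

1/4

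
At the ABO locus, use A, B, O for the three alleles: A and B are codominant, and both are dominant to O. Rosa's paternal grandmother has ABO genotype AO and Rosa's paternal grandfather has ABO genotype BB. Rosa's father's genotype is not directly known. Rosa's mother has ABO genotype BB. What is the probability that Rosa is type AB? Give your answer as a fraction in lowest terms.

Rosa's father's ABO genotype from AO × BB: 1/2 AB, 1/2 BO.
Crossing each possibility with the mother BB and summing P(type AB): 1/2·1/2 + 1/2·0 = 1/4.

1/4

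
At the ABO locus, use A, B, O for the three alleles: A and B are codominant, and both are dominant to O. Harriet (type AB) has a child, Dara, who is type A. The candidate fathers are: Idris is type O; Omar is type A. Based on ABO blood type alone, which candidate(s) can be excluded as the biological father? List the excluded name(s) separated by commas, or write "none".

none

A candidate is excluded only if no genotype consistent with his phenotype could produce a type A child with a type AB mother.
Every candidate has at least one consistent genotype combination, so none can be excluded.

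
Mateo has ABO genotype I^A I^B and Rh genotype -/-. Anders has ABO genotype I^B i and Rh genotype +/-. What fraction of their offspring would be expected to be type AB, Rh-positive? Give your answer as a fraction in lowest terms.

ABO cross I^A I^B × I^B i → offspring phenotypes: 1/4 A, 1/2 B, 1/4 AB.
Rh cross -/- × +/- → 1/2 Rh+, 1/2 Rh-.
Independent loci: P(type AB, Rh-positive) = 1/4 × 1/2 = 1/8.

1/8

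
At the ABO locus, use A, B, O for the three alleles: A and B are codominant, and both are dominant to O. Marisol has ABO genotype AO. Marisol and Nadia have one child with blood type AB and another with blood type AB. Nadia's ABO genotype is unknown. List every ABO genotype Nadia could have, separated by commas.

AB, BB, BO

For each candidate genotype of Nadia, check whether crossing it with AO can produce every observed child phenotype.
  AA → possible child types {A} ✗
  AB → possible child types {A, B, AB} ✓
  AO → possible child types {O, A} ✗
  BB → possible child types {B, AB} ✓
  BO → possible child types {O, A, B, AB} ✓
  OO → possible child types {O, A} ✗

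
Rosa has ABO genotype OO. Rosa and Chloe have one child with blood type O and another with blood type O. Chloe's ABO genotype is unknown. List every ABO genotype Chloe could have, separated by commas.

For each candidate genotype of Chloe, check whether crossing it with OO can produce every observed child phenotype.
  AA → possible child types {A} ✗
  AB → possible child types {A, B} ✗
  AO → possible child types {O, A} ✓
  BB → possible child types {B} ✗
  BO → possible child types {O, B} ✓
  OO → possible child types {O} ✓

AO, BO, OO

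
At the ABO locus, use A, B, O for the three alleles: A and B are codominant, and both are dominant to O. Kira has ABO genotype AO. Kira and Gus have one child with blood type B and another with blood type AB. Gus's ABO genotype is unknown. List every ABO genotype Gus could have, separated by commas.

For each candidate genotype of Gus, check whether crossing it with AO can produce every observed child phenotype.
  AA → possible child types {A} ✗
  AB → possible child types {A, B, AB} ✓
  AO → possible child types {O, A} ✗
  BB → possible child types {B, AB} ✓
  BO → possible child types {O, A, B, AB} ✓
  OO → possible child types {O, A} ✗

AB, BB, BO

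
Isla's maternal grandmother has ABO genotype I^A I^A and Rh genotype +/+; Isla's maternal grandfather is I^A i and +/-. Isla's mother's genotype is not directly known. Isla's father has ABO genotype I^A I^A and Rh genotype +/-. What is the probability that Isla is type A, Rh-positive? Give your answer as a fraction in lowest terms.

7/8

Isla's mother's ABO genotype from I^A I^A × I^A i: 1/2 I^A I^A, 1/2 I^A i.
Crossing each possibility with the father I^A I^A and summing P(type A): 1/2·1 + 1/2·1 = 1.
Similarly for Rh via the mother's Rh distribution: P(Rh+) = 7/8.
Independent loci: 1 × 7/8 = 7/8.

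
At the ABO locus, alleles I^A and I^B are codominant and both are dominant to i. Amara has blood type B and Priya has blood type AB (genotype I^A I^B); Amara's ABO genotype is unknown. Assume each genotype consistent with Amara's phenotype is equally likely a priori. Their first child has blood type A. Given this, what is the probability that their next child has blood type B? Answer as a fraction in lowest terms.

Possible genotypes: Amara ∈ {I^B I^B, I^B i}; Priya ∈ {I^A I^B}.
Weight each parental genotype pair by prior × P(type-A child):
  I^B i × I^A I^B: posterior weight 1; P(next child type B) = 1/2.
Weighted sum = 1/2.

1/2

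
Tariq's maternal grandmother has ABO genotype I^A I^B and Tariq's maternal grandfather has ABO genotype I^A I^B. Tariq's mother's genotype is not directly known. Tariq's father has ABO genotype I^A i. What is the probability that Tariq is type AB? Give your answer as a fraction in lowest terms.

1/4

Tariq's mother's ABO genotype from I^A I^B × I^A I^B: 1/4 I^A I^A, 1/2 I^A I^B, 1/4 I^B I^B.
Crossing each possibility with the father I^A i and summing P(type AB): 1/4·0 + 1/2·1/4 + 1/4·1/2 = 1/4.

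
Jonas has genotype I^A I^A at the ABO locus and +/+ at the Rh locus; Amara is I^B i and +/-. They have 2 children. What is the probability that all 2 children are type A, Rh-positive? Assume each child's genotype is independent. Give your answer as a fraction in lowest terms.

ABO cross I^A I^A × I^B i → 1/2 A, 1/2 AB.
Rh cross +/+ × +/- → 1 Rh+; so P(type A, Rh-positive) = 1/2 × 1 = 1/2 per child.
All 2 independent: (1/2)^2 = 1/4.

1/4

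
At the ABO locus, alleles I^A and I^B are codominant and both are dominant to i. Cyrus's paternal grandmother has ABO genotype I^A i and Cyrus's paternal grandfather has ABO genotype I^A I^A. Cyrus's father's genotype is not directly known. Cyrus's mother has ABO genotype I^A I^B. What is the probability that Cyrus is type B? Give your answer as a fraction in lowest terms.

Cyrus's father's ABO genotype from I^A i × I^A I^A: 1/2 I^A I^A, 1/2 I^A i.
Crossing each possibility with the mother I^A I^B and summing P(type B): 1/2·0 + 1/2·1/4 = 1/8.

1/8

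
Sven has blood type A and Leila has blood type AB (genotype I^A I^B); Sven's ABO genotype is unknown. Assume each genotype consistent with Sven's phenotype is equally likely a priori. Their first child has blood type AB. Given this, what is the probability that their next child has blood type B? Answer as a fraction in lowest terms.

Possible genotypes: Sven ∈ {I^A I^A, I^A i}; Leila ∈ {I^A I^B}.
Weight each parental genotype pair by prior × P(type-AB child):
  I^A I^A × I^A I^B: posterior weight 2/3; P(next child type B) = 0.
  I^A i × I^A I^B: posterior weight 1/3; P(next child type B) = 1/4.
Weighted sum = 1/12.

1/12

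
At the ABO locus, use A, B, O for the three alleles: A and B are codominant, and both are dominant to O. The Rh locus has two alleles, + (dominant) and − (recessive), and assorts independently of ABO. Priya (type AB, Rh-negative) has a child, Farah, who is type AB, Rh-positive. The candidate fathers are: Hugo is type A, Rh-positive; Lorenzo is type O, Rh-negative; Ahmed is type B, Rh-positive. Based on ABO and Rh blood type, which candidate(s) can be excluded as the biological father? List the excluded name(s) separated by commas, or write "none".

Lorenzo

A candidate is excluded only if no genotype consistent with his phenotype could produce a type AB, Rh-positive child with a type AB, Rh-negative mother.
Lorenzo (type O, Rh-): no genotype consistent with that phenotype can produce a type-AB Rh+ child with a type-AB mother.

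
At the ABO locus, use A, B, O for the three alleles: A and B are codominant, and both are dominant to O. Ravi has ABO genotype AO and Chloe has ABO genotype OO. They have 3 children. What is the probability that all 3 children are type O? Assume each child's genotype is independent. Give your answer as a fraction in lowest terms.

ABO cross AO × OO → 1/2 O, 1/2 A.
So P(type O) = 1/2 per child.
All 3 independent: (1/2)^3 = 1/8.

1/8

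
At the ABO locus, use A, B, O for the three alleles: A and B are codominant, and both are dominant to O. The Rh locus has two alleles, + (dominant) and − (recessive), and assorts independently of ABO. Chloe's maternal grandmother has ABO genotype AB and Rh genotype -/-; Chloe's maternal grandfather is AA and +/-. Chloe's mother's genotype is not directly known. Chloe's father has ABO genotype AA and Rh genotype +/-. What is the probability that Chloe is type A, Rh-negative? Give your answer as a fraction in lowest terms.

Chloe's mother's ABO genotype from AB × AA: 1/2 AA, 1/2 AB.
Crossing each possibility with the father AA and summing P(type A): 1/2·1 + 1/2·1/2 = 3/4.
Similarly for Rh via the mother's Rh distribution: P(Rh-) = 3/8.
Independent loci: 3/4 × 3/8 = 9/32.

9/32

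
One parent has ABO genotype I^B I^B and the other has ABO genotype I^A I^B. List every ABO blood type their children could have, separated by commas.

B, AB

Gametes from I^B I^B × I^A I^B give offspring ABO genotypes I^A I^B, I^B I^B, i.e. phenotypes B, AB.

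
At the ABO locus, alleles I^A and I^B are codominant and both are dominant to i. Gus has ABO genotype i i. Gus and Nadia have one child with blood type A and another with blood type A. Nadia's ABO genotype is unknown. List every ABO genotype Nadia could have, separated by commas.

I^A I^A, I^A I^B, I^A i

For each candidate genotype of Nadia, check whether crossing it with i i can produce every observed child phenotype.
  I^A I^A → possible child types {A} ✓
  I^A I^B → possible child types {A, B} ✓
  I^A i → possible child types {O, A} ✓
  I^B I^B → possible child types {B} ✗
  I^B i → possible child types {O, B} ✗
  i i → possible child types {O} ✗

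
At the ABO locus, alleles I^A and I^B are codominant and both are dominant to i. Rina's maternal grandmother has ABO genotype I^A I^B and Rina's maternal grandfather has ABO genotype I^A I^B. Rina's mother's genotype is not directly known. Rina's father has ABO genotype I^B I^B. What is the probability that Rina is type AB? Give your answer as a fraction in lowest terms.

Rina's mother's ABO genotype from I^A I^B × I^A I^B: 1/4 I^A I^A, 1/2 I^A I^B, 1/4 I^B I^B.
Crossing each possibility with the father I^B I^B and summing P(type AB): 1/4·1 + 1/2·1/2 + 1/4·0 = 1/2.

1/2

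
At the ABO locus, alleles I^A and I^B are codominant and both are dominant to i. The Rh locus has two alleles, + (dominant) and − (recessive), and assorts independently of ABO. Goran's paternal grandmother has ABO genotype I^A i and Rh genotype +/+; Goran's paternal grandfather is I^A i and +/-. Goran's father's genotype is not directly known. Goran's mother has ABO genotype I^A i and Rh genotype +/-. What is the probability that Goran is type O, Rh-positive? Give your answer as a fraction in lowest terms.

Goran's father's ABO genotype from I^A i × I^A i: 1/4 I^A I^A, 1/2 I^A i, 1/4 i i.
Crossing each possibility with the mother I^A i and summing P(type O): 1/4·0 + 1/2·1/4 + 1/4·1/2 = 1/4.
Similarly for Rh via the father's Rh distribution: P(Rh+) = 7/8.
Independent loci: 1/4 × 7/8 = 7/32.

7/32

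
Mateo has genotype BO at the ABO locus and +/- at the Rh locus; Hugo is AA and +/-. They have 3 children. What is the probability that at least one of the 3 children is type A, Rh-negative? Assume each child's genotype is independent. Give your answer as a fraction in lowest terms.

169/512

ABO cross BO × AA → 1/2 A, 1/2 AB.
Rh cross +/- × +/- → 3/4 Rh+, 1/4 Rh-; so P(type A, Rh-negative) = 1/2 × 1/4 = 1/8 per child.
P(none) = (7/8)^3 = 343/512; P(at least one) = 1 − 343/512 = 169/512.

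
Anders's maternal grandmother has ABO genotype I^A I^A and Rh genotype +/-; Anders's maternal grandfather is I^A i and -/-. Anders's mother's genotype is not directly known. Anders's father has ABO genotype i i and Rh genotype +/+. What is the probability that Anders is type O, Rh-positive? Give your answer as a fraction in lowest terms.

Anders's mother's ABO genotype from I^A I^A × I^A i: 1/2 I^A I^A, 1/2 I^A i.
Crossing each possibility with the father i i and summing P(type O): 1/2·0 + 1/2·1/2 = 1/4.
Similarly for Rh via the mother's Rh distribution: P(Rh+) = 1.
Independent loci: 1/4 × 1 = 1/4.

1/4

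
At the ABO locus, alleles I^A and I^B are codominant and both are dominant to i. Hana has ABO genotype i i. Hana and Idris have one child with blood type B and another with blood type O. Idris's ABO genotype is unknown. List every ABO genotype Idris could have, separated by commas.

For each candidate genotype of Idris, check whether crossing it with i i can produce every observed child phenotype.
  I^A I^A → possible child types {A} ✗
  I^A I^B → possible child types {A, B} ✗
  I^A i → possible child types {O, A} ✗
  I^B I^B → possible child types {B} ✗
  I^B i → possible child types {O, B} ✓
  i i → possible child types {O} ✗

I^B i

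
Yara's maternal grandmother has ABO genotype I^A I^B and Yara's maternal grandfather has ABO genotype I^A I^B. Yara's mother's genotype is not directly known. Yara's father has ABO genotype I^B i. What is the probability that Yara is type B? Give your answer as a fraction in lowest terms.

1/2

Yara's mother's ABO genotype from I^A I^B × I^A I^B: 1/4 I^A I^A, 1/2 I^A I^B, 1/4 I^B I^B.
Crossing each possibility with the father I^B i and summing P(type B): 1/4·0 + 1/2·1/2 + 1/4·1 = 1/2.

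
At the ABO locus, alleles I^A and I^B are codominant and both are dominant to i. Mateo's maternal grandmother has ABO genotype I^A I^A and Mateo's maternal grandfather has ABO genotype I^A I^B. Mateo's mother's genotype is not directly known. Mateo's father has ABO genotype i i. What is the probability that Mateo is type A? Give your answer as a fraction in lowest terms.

Mateo's mother's ABO genotype from I^A I^A × I^A I^B: 1/2 I^A I^A, 1/2 I^A I^B.
Crossing each possibility with the father i i and summing P(type A): 1/2·1 + 1/2·1/2 = 3/4.

3/4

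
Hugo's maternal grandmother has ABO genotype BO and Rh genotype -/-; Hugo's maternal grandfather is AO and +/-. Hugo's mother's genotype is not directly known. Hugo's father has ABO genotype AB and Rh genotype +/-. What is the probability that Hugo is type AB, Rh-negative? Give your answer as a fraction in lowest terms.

Hugo's mother's ABO genotype from BO × AO: 1/4 AB, 1/4 AO, 1/4 BO, 1/4 OO.
Crossing each possibility with the father AB and summing P(type AB): 1/4·1/2 + 1/4·1/4 + 1/4·1/4 + 1/4·0 = 1/4.
Similarly for Rh via the mother's Rh distribution: P(Rh-) = 3/8.
Independent loci: 1/4 × 3/8 = 3/32.

3/32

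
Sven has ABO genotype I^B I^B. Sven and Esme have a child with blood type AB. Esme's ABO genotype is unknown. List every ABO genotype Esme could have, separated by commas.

I^A I^A, I^A I^B, I^A i

For each candidate genotype of Esme, check whether crossing it with I^B I^B can produce every observed child phenotype.
  I^A I^A → possible child types {AB} ✓
  I^A I^B → possible child types {B, AB} ✓
  I^A i → possible child types {B, AB} ✓
  I^B I^B → possible child types {B} ✗
  I^B i → possible child types {B} ✗
  i i → possible child types {B} ✗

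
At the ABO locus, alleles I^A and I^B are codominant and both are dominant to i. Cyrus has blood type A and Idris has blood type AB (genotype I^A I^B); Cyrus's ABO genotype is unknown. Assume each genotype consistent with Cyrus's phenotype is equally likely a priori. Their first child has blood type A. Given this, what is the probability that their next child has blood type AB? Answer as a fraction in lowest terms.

Possible genotypes: Cyrus ∈ {I^A I^A, I^A i}; Idris ∈ {I^A I^B}.
Weight each parental genotype pair by prior × P(type-A child):
  I^A I^A × I^A I^B: posterior weight 1/2; P(next child type AB) = 1/2.
  I^A i × I^A I^B: posterior weight 1/2; P(next child type AB) = 1/4.
Weighted sum = 3/8.

3/8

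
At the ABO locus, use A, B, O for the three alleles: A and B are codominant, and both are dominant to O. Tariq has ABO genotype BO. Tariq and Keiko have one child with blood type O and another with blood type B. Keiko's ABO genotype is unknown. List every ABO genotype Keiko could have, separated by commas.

For each candidate genotype of Keiko, check whether crossing it with BO can produce every observed child phenotype.
  AA → possible child types {A, AB} ✗
  AB → possible child types {A, B, AB} ✗
  AO → possible child types {O, A, B, AB} ✓
  BB → possible child types {B} ✗
  BO → possible child types {O, B} ✓
  OO → possible child types {O, B} ✓

AO, BO, OO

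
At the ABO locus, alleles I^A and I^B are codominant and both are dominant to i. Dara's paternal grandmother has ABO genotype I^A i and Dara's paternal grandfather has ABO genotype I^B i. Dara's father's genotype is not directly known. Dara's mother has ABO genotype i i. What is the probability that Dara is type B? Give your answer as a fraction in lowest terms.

Dara's father's ABO genotype from I^A i × I^B i: 1/4 I^A I^B, 1/4 I^A i, 1/4 I^B i, 1/4 i i.
Crossing each possibility with the mother i i and summing P(type B): 1/4·1/2 + 1/4·0 + 1/4·1/2 + 1/4·0 = 1/4.

1/4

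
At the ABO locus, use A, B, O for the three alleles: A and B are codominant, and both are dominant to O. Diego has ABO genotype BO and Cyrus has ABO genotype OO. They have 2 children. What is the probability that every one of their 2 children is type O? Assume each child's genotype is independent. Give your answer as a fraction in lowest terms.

ABO cross BO × OO → 1/2 O, 1/2 B.
So P(type O) = 1/2 per child.
All 2 independent: (1/2)^2 = 1/4.

1/4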